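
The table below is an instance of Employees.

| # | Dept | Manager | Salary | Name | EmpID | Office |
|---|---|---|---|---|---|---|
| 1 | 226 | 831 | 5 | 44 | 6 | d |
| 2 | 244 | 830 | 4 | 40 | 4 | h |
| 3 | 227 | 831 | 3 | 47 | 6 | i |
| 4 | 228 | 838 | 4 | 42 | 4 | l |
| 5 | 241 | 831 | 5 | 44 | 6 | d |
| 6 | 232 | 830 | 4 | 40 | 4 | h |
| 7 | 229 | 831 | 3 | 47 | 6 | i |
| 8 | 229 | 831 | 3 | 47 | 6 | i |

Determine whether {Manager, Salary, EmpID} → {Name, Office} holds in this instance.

(Manager=831, Salary=5, EmpID=6): rows 1, 5 → {Name,Office} = (44, d), (44, d) ✓
(Manager=830, Salary=4, EmpID=4): rows 2, 6 → {Name,Office} = (40, h), (40, h) ✓
(Manager=831, Salary=3, EmpID=6): rows 3, 7, 8 → {Name,Office} = (47, i), (47, i), (47, i) ✓
(Manager=838, Salary=4, EmpID=4): row 4 → {Name,Office} = (42, l) ✓
Every {Manager, Salary, EmpID} value is associated with a single {Name, Office} value, so {Manager, Salary, EmpID} → {Name, Office} holds.

Yes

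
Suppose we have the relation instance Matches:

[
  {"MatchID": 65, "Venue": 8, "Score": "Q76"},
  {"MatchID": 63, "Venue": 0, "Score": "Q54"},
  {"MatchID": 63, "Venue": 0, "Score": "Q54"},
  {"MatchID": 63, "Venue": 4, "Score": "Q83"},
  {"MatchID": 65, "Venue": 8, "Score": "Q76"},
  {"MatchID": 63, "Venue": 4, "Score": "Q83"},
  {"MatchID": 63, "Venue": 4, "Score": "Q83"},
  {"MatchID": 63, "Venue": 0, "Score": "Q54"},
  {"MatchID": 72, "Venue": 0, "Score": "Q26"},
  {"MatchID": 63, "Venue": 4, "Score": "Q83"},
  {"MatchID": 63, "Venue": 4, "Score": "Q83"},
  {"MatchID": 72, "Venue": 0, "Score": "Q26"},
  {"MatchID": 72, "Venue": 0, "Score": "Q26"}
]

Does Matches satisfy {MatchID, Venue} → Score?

(MatchID=65, Venue=8): 2 rows → Score = Q76, Q76 ✓
(MatchID=63, Venue=0): 3 rows → Score = Q54, Q54, Q54 ✓
(MatchID=63, Venue=4): 5 rows → Score = Q83, Q83, Q83, Q83, Q83 ✓
(MatchID=72, Venue=0): 3 rows → Score = Q26, Q26, Q26 ✓
Every {MatchID, Venue} value is associated with a single Score value, so {MatchID, Venue} → Score holds.

Yes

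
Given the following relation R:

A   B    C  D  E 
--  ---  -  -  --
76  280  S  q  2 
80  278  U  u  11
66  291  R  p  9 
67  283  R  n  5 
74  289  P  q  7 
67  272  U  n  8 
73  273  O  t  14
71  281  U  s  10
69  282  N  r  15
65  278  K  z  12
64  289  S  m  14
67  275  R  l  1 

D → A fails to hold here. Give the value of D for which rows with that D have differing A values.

q

D=q: 2 rows → A takes values {76, 74} — violation
D=u: 1 row → A = 80 ✓
D=p: 1 row → A = 66 ✓
D=n: 2 rows → A = 67, 67 ✓
D=t: 1 row → A = 73 ✓
D=s: 1 row → A = 71 ✓
D=r: 1 row → A = 69 ✓
D=z: 1 row → A = 65 ✓
D=m: 1 row → A = 64 ✓
D=l: 1 row → A = 67 ✓
The only D value with inconsistent A is D=q.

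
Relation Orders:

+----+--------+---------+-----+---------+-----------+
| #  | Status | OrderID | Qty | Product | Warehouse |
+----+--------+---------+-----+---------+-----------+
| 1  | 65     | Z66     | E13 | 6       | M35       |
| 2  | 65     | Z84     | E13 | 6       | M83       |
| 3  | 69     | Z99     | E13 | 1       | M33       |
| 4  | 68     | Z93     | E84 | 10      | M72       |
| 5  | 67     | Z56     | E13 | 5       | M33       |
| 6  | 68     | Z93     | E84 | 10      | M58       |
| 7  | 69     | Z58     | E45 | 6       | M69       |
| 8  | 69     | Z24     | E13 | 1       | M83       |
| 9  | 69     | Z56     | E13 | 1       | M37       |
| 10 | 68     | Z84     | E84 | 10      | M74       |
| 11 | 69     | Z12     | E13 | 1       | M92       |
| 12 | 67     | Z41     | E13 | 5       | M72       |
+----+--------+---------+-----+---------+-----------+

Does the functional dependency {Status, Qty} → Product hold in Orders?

(Status=65, Qty=E13): rows 1, 2 → Product = 6, 6 ✓
(Status=69, Qty=E13): rows 3, 8, 9, 11 → Product = 1, 1, 1, 1 ✓
(Status=68, Qty=E84): rows 4, 6, 10 → Product = 10, 10, 10 ✓
(Status=67, Qty=E13): rows 5, 12 → Product = 5, 5 ✓
(Status=69, Qty=E45): row 7 → Product = 6 ✓
Every {Status, Qty} value is associated with a single Product value, so {Status, Qty} → Product holds.

Yes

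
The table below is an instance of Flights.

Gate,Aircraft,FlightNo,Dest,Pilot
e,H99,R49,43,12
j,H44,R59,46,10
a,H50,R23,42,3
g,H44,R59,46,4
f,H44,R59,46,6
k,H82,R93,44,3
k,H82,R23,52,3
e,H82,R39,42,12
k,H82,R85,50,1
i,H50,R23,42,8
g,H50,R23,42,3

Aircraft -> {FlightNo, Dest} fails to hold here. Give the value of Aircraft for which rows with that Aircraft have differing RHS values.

H82

Aircraft=H99: 1 row → {FlightNo,Dest} = (R49, 43) ✓
Aircraft=H44: 3 rows → {FlightNo,Dest} = (R59, 46), (R59, 46), (R59, 46) ✓
Aircraft=H50: 3 rows → {FlightNo,Dest} = (R23, 42), (R23, 42), (R23, 42) ✓
Aircraft=H82: 4 rows → {FlightNo,Dest} takes values {(R93, 44), (R23, 52), (R39, 42), (R85, 50)} — violation
The only Aircraft value with inconsistent RHS is Aircraft=H82.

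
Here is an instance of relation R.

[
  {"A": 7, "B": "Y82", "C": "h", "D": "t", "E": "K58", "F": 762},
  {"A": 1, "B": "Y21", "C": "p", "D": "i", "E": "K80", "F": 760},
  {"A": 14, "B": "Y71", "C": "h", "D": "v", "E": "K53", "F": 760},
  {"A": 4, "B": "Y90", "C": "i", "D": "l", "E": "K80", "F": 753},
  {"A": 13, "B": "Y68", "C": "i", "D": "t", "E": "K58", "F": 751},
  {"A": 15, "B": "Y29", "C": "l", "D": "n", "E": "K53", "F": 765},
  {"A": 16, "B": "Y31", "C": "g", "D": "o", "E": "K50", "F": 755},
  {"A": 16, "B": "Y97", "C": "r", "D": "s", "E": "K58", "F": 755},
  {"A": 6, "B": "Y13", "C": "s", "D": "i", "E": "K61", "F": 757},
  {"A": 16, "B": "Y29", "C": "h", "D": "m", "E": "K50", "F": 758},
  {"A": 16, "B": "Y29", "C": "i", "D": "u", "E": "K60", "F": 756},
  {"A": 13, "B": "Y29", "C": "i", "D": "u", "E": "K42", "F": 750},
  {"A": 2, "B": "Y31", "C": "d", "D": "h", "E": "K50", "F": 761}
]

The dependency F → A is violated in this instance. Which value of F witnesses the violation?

760

F=762: 1 row → A = 7 ✓
F=760: 2 rows → A takes values {1, 14} — violation
F=753: 1 row → A = 4 ✓
F=751: 1 row → A = 13 ✓
F=765: 1 row → A = 15 ✓
F=755: 2 rows → A = 16, 16 ✓
F=757: 1 row → A = 6 ✓
F=758: 1 row → A = 16 ✓
F=756: 1 row → A = 16 ✓
F=750: 1 row → A = 13 ✓
F=761: 1 row → A = 2 ✓
The only F value with inconsistent A is F=760.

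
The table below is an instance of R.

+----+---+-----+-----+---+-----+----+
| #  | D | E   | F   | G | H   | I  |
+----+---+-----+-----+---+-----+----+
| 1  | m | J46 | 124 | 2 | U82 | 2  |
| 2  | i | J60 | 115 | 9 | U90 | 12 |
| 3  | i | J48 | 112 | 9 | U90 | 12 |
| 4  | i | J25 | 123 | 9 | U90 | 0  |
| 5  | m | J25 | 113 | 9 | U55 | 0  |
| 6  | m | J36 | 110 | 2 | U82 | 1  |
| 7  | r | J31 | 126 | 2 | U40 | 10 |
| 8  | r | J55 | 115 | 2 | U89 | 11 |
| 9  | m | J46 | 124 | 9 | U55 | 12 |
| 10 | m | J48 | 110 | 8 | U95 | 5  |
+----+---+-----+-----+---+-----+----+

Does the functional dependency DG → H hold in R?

(D=m, G=2): rows 1, 6 → H = U82, U82 ✓
(D=i, G=9): rows 2, 3, 4 → H = U90, U90, U90 ✓
(D=m, G=9): rows 5, 9 → H = U55, U55 ✓
(D=r, G=2): rows 7, 8 → H takes values {U40, U89} — violation
(D=m, G=8): row 10 → H = U95 ✓
Two rows agree on DG but differ on H, so DG → H does not hold.

No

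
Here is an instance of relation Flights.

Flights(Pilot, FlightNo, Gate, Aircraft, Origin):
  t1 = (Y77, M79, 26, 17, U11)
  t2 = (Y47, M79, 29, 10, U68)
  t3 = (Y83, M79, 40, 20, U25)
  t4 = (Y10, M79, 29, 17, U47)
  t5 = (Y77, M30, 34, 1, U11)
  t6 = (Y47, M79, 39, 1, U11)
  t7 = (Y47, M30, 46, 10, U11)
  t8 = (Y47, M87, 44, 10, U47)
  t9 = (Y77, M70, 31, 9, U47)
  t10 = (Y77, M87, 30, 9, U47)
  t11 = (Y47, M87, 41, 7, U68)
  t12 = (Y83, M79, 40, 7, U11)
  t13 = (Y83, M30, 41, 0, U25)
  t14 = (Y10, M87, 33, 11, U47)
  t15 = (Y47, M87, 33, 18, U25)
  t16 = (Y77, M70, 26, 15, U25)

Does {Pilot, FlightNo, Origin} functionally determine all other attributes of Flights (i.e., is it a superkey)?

Yes

All 16 rows have distinct {Pilot, FlightNo, Origin} values, so {Pilot, FlightNo, Origin} → (all attributes) holds and {Pilot, FlightNo, Origin} is a superkey.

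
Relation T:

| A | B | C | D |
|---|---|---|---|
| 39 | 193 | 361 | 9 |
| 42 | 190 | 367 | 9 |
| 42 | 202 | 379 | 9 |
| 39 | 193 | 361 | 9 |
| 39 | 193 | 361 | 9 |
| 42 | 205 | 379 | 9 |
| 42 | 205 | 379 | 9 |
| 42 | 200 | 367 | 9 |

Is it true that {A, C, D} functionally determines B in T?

No

(A=39, C=361, D=9): 3 rows → B = 193, 193, 193 ✓
(A=42, C=367, D=9): 2 rows → B takes values {190, 200} — violation
(A=42, C=379, D=9): 3 rows → B takes values {202, 205} — violation
Two rows agree on {A, C, D} but differ on B, so {A, C, D} → B does not hold.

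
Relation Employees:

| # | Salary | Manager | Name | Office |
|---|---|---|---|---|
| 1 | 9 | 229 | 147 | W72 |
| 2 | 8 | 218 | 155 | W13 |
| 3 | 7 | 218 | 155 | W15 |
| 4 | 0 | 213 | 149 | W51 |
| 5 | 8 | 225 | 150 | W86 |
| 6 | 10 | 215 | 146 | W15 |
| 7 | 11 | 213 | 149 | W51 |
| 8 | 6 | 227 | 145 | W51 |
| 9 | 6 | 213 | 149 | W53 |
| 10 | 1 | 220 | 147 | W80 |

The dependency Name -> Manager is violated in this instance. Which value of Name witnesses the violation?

147

Name=147: rows 1, 10 → Manager takes values {229, 220} — violation
Name=155: rows 2, 3 → Manager = 218, 218 ✓
Name=149: rows 4, 7, 9 → Manager = 213, 213, 213 ✓
Name=150: row 5 → Manager = 225 ✓
Name=146: row 6 → Manager = 215 ✓
Name=145: row 8 → Manager = 227 ✓
The only Name value with inconsistent Manager is Name=147.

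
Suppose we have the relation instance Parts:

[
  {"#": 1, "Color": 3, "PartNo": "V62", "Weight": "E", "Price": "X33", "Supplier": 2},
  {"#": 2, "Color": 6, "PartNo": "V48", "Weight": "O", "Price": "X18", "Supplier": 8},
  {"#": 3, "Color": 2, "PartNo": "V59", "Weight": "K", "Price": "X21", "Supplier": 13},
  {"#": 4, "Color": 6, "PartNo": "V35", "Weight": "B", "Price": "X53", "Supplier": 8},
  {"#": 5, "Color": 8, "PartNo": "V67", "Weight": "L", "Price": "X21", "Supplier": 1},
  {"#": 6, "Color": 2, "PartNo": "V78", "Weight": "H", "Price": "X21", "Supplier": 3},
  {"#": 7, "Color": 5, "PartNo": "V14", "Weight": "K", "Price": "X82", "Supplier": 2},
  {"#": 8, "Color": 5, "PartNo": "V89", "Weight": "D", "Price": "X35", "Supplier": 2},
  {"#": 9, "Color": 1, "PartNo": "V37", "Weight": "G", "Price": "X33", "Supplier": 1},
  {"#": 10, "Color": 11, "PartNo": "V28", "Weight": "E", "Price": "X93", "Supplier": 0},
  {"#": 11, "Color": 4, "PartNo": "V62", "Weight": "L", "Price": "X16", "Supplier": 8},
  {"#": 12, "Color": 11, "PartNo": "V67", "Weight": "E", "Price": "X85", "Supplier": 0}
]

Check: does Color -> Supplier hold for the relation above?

No

Color=3: row 1 → Supplier = 2 ✓
Color=6: rows 2, 4 → Supplier = 8, 8 ✓
Color=2: rows 3, 6 → Supplier takes values {13, 3} — violation
Color=8: row 5 → Supplier = 1 ✓
Color=5: rows 7, 8 → Supplier = 2, 2 ✓
Color=1: row 9 → Supplier = 1 ✓
Color=11: rows 10, 12 → Supplier = 0, 0 ✓
Color=4: row 11 → Supplier = 8 ✓
Two rows agree on Color but differ on Supplier, so Color -> Supplier does not hold.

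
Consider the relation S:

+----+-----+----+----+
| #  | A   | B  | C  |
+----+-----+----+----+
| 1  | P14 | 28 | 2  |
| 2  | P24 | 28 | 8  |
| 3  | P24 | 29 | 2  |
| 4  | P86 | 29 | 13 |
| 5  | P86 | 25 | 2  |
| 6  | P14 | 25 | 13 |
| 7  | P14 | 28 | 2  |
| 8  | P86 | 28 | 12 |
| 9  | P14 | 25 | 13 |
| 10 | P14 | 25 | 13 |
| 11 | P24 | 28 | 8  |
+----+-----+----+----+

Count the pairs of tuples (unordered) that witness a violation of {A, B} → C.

0

(A=P14, B=28): all 2 rows agree on C — 0 pairs.
(A=P24, B=28): all 2 rows agree on C — 0 pairs.
(A=P14, B=25): all 3 rows agree on C — 0 pairs.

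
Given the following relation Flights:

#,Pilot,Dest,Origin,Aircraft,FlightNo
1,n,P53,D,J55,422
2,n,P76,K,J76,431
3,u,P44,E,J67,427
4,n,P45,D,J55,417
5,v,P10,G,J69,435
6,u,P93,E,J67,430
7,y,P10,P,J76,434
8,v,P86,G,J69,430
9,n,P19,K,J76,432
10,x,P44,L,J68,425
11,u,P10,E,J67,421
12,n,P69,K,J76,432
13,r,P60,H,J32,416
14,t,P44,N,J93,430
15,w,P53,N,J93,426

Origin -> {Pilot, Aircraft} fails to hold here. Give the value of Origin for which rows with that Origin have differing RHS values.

N

Origin=D: rows 1, 4 → {Pilot,Aircraft} = (n, J55), (n, J55) ✓
Origin=K: rows 2, 9, 12 → {Pilot,Aircraft} = (n, J76), (n, J76), (n, J76) ✓
Origin=E: rows 3, 6, 11 → {Pilot,Aircraft} = (u, J67), (u, J67), (u, J67) ✓
Origin=G: rows 5, 8 → {Pilot,Aircraft} = (v, J69), (v, J69) ✓
Origin=P: row 7 → {Pilot,Aircraft} = (y, J76) ✓
Origin=L: row 10 → {Pilot,Aircraft} = (x, J68) ✓
Origin=H: row 13 → {Pilot,Aircraft} = (r, J32) ✓
Origin=N: rows 14, 15 → {Pilot,Aircraft} takes values {(t, J93), (w, J93)} — violation
The only Origin value with inconsistent RHS is Origin=N.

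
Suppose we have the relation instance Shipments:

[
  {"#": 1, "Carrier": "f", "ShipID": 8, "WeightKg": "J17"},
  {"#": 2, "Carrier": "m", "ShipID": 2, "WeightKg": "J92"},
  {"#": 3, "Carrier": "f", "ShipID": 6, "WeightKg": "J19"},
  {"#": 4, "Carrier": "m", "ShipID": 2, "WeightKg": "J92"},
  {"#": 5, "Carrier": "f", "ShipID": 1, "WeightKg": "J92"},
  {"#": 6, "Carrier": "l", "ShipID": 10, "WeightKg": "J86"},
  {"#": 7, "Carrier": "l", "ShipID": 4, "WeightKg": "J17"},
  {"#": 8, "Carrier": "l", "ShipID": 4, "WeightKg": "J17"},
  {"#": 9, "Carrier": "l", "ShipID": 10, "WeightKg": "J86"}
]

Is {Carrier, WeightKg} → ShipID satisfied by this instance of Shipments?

(Carrier=f, WeightKg=J17): row 1 → ShipID = 8 ✓
(Carrier=m, WeightKg=J92): rows 2, 4 → ShipID = 2, 2 ✓
(Carrier=f, WeightKg=J19): row 3 → ShipID = 6 ✓
(Carrier=f, WeightKg=J92): row 5 → ShipID = 1 ✓
(Carrier=l, WeightKg=J86): rows 6, 9 → ShipID = 10, 10 ✓
(Carrier=l, WeightKg=J17): rows 7, 8 → ShipID = 4, 4 ✓
Every {Carrier, WeightKg} value is associated with a single ShipID value, so {Carrier, WeightKg} → ShipID holds.

Yes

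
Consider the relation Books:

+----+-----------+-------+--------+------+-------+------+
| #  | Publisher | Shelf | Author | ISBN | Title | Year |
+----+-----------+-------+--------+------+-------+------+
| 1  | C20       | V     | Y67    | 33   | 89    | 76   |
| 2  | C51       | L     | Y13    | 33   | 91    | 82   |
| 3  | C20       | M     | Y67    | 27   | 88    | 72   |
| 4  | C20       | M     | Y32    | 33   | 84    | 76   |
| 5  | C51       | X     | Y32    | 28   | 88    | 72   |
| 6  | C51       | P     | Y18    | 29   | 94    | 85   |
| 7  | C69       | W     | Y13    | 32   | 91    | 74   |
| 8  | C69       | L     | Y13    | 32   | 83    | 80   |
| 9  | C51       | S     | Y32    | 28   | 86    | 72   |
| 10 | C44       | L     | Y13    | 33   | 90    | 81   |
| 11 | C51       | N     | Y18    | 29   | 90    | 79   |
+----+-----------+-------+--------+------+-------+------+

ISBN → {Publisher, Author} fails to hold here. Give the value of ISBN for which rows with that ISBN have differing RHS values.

ISBN=33: rows 1, 2, 4, 10 → {Publisher,Author} takes values {(C20, Y67), (C51, Y13), (C20, Y32), (C44, Y13)} — violation
ISBN=27: row 3 → {Publisher,Author} = (C20, Y67) ✓
ISBN=28: rows 5, 9 → {Publisher,Author} = (C51, Y32), (C51, Y32) ✓
ISBN=29: rows 6, 11 → {Publisher,Author} = (C51, Y18), (C51, Y18) ✓
ISBN=32: rows 7, 8 → {Publisher,Author} = (C69, Y13), (C69, Y13) ✓
The only ISBN value with inconsistent RHS is ISBN=33.

33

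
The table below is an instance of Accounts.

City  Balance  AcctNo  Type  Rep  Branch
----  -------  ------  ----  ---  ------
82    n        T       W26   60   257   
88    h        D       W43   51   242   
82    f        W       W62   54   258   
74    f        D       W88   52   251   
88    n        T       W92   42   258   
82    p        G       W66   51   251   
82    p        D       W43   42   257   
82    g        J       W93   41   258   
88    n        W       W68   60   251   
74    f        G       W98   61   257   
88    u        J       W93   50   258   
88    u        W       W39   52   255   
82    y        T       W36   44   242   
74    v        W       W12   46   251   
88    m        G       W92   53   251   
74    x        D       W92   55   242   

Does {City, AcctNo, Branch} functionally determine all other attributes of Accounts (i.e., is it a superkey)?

All 16 rows have distinct {City, AcctNo, Branch} values, so {City, AcctNo, Branch} → (all attributes) holds and {City, AcctNo, Branch} is a superkey.

Yes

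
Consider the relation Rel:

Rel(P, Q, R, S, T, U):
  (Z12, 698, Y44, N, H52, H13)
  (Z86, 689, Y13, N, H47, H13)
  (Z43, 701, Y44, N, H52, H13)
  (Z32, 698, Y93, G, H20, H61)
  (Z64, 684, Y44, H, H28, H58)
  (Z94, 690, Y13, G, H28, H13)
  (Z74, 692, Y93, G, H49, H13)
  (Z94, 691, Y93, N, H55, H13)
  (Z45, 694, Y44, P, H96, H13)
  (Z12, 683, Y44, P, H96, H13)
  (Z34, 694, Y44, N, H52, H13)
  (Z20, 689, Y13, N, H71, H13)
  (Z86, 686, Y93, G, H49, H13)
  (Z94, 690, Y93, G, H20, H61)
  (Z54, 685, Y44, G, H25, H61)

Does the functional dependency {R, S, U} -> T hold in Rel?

No

(R=Y44, S=N, U=H13): 3 rows → T = H52, H52, H52 ✓
(R=Y13, S=N, U=H13): 2 rows → T takes values {H47, H71} — violation
(R=Y93, S=G, U=H61): 2 rows → T = H20, H20 ✓
(R=Y44, S=H, U=H58): 1 row → T = H28 ✓
(R=Y13, S=G, U=H13): 1 row → T = H28 ✓
(R=Y93, S=G, U=H13): 2 rows → T = H49, H49 ✓
(R=Y93, S=N, U=H13): 1 row → T = H55 ✓
(R=Y44, S=P, U=H13): 2 rows → T = H96, H96 ✓
(R=Y44, S=G, U=H61): 1 row → T = H25 ✓
Two rows agree on {R, S, U} but differ on T, so {R, S, U} -> T does not hold.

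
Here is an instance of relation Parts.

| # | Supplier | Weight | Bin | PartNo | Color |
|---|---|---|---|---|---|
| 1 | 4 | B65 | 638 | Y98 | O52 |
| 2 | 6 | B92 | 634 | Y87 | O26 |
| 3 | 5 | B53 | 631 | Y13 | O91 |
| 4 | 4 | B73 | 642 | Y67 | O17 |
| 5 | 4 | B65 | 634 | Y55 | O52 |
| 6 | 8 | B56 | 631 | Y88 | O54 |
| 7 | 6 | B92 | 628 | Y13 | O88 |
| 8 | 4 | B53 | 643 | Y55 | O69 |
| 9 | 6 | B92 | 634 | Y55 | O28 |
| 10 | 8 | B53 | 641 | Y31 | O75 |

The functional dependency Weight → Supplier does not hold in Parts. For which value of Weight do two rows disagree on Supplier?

Weight=B65: rows 1, 5 → Supplier = 4, 4 ✓
Weight=B92: rows 2, 7, 9 → Supplier = 6, 6, 6 ✓
Weight=B53: rows 3, 8, 10 → Supplier takes values {5, 4, 8} — violation
Weight=B73: row 4 → Supplier = 4 ✓
Weight=B56: row 6 → Supplier = 8 ✓
The only Weight value with inconsistent Supplier is Weight=B53.

B53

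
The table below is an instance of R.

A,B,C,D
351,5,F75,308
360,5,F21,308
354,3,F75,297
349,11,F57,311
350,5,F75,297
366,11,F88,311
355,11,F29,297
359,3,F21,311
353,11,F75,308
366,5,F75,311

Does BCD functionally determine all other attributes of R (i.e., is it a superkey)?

Yes

All 10 rows have distinct BCD values, so BCD → (all attributes) holds and BCD is a superkey.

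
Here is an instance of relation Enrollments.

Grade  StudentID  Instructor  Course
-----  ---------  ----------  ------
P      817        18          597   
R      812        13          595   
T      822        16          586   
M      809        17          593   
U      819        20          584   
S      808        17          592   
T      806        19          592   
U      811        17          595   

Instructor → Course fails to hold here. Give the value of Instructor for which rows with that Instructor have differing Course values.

17

Instructor=18: 1 row → Course = 597 ✓
Instructor=13: 1 row → Course = 595 ✓
Instructor=16: 1 row → Course = 586 ✓
Instructor=17: 3 rows → Course takes values {593, 592, 595} — violation
Instructor=20: 1 row → Course = 584 ✓
Instructor=19: 1 row → Course = 592 ✓
The only Instructor value with inconsistent Course is Instructor=17.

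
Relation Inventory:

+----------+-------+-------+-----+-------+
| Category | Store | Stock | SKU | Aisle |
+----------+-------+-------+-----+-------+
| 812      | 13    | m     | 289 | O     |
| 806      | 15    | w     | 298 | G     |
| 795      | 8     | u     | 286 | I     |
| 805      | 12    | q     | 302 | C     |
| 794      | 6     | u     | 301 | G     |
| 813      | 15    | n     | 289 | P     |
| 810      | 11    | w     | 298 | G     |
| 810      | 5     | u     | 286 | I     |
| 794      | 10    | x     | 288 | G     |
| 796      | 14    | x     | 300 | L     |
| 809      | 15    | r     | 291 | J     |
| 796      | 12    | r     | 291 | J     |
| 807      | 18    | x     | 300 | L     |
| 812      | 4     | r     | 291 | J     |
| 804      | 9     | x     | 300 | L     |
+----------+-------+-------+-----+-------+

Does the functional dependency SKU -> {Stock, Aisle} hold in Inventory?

SKU=289: 2 rows → {Stock,Aisle} takes values {(m, O), (n, P)} — violation
SKU=298: 2 rows → {Stock,Aisle} = (w, G), (w, G) ✓
SKU=286: 2 rows → {Stock,Aisle} = (u, I), (u, I) ✓
SKU=302: 1 row → {Stock,Aisle} = (q, C) ✓
SKU=301: 1 row → {Stock,Aisle} = (u, G) ✓
SKU=288: 1 row → {Stock,Aisle} = (x, G) ✓
SKU=300: 3 rows → {Stock,Aisle} = (x, L), (x, L), (x, L) ✓
SKU=291: 3 rows → {Stock,Aisle} = (r, J), (r, J), (r, J) ✓
Two rows agree on SKU but differ on {Stock, Aisle}, so SKU -> {Stock, Aisle} does not hold.

No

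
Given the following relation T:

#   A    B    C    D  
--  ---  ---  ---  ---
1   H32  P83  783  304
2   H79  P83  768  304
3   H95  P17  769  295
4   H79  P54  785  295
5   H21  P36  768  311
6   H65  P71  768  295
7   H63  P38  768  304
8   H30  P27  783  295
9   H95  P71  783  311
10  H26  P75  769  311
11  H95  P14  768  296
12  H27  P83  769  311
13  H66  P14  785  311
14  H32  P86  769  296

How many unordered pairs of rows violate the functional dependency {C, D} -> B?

2

(C=768, D=304): violating pairs (2,7) — 1 pair.
(C=769, D=311): violating pairs (10,12) — 1 pair.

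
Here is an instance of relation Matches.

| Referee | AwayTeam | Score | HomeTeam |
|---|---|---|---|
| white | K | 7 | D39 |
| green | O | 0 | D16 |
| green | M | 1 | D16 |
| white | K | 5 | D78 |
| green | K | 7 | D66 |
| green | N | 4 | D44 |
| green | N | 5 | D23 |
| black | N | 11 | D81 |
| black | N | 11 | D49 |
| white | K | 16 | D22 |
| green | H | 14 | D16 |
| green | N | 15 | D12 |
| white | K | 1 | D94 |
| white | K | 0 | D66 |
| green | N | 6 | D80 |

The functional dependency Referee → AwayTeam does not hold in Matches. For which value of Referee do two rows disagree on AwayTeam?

Referee=white: 5 rows → AwayTeam = K, K, K, K, K ✓
Referee=green: 8 rows → AwayTeam takes values {O, M, K, N, H} — violation
Referee=black: 2 rows → AwayTeam = N, N ✓
The only Referee value with inconsistent AwayTeam is Referee=green.

green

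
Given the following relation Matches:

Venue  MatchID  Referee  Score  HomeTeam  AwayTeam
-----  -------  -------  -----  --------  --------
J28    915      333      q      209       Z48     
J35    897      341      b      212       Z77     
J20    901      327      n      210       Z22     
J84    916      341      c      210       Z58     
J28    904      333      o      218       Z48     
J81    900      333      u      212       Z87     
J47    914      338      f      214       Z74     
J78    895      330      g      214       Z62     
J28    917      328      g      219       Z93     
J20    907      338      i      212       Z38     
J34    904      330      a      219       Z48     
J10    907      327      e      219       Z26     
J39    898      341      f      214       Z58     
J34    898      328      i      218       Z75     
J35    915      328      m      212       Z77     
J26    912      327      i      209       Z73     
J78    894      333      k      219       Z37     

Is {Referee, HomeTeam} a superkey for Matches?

Yes

All 17 rows have distinct {Referee, HomeTeam} values, so {Referee, HomeTeam} → (all attributes) holds and {Referee, HomeTeam} is a superkey.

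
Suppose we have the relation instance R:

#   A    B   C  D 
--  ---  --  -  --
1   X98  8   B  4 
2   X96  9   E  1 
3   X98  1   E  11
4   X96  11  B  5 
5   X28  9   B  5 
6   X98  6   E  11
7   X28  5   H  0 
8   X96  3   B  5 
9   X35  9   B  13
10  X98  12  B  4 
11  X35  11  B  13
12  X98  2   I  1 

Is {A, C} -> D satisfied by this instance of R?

(A=X98, C=B): rows 1, 10 → D = 4, 4 ✓
(A=X96, C=E): row 2 → D = 1 ✓
(A=X98, C=E): rows 3, 6 → D = 11, 11 ✓
(A=X96, C=B): rows 4, 8 → D = 5, 5 ✓
(A=X28, C=B): row 5 → D = 5 ✓
(A=X28, C=H): row 7 → D = 0 ✓
(A=X35, C=B): rows 9, 11 → D = 13, 13 ✓
(A=X98, C=I): row 12 → D = 1 ✓
Every {A, C} value is associated with a single D value, so {A, C} -> D holds.

Yes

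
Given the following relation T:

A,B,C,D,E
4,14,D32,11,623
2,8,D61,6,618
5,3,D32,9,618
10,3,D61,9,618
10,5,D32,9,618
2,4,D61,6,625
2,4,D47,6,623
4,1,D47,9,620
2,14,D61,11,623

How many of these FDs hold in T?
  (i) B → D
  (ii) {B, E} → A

1

(i) B → D: every LHS value maps to a single RHS value — holds.
(ii) {B, E} → A: (B=14, E=623): 2 rows → A takes values {4, 2} — violation; (B=3, E=618): 2 rows → A takes values {5, 10} — violation — fails.
1 of the 2 dependencies holds.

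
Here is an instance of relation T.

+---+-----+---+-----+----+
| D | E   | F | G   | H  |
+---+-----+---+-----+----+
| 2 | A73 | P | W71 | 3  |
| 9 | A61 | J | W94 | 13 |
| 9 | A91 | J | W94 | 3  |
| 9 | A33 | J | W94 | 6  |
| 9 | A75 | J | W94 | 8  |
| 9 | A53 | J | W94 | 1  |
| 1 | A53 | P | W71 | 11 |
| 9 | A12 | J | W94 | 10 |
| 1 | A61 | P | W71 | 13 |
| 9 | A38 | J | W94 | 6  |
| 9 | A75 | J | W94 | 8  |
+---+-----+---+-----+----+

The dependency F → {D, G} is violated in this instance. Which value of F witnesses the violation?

P

F=P: 3 rows → {D,G} takes values {(2, W71), (1, W71)} — violation
F=J: 8 rows → {D,G} = (9, W94), (9, W94), (9, W94), (9, W94), (9, W94), (9, W94), (9, W94), (9, W94) ✓
The only F value with inconsistent RHS is F=P.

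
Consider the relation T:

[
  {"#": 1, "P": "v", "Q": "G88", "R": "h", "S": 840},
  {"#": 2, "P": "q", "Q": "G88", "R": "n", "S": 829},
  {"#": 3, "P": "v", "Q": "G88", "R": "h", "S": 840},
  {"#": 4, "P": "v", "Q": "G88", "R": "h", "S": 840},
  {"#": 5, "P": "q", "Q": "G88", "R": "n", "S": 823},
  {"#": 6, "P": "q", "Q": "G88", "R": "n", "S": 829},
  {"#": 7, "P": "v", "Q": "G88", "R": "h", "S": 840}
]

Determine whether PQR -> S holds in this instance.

(P=v, Q=G88, R=h): rows 1, 3, 4, 7 → S = 840, 840, 840, 840 ✓
(P=q, Q=G88, R=n): rows 2, 5, 6 → S takes values {829, 823} — violation
Two rows agree on PQR but differ on S, so PQR -> S does not hold.

No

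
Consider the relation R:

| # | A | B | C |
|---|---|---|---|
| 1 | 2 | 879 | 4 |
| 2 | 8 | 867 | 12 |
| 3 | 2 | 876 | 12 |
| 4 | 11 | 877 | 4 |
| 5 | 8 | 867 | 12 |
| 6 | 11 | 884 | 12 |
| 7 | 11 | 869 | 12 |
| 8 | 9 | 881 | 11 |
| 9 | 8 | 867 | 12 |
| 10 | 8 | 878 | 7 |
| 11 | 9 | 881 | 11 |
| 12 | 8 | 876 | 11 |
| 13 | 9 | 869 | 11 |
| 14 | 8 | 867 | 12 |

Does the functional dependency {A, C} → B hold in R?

No

(A=2, C=4): row 1 → B = 879 ✓
(A=8, C=12): rows 2, 5, 9, 14 → B = 867, 867, 867, 867 ✓
(A=2, C=12): row 3 → B = 876 ✓
(A=11, C=4): row 4 → B = 877 ✓
(A=11, C=12): rows 6, 7 → B takes values {884, 869} — violation
(A=9, C=11): rows 8, 11, 13 → B takes values {881, 869} — violation
(A=8, C=7): row 10 → B = 878 ✓
(A=8, C=11): row 12 → B = 876 ✓
Two rows agree on {A, C} but differ on B, so {A, C} → B does not hold.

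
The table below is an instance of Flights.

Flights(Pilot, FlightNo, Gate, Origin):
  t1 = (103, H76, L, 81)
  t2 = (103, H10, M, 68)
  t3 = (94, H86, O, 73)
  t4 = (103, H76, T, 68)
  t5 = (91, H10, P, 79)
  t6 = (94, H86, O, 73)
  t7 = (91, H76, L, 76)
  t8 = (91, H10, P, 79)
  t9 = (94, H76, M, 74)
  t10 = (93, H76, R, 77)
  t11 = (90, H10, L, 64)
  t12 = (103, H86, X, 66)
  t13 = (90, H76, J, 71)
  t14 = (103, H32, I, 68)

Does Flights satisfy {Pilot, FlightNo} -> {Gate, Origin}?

(Pilot=103, FlightNo=H76): rows 1, 4 → {Gate,Origin} takes values {(L, 81), (T, 68)} — violation
(Pilot=103, FlightNo=H10): row 2 → {Gate,Origin} = (M, 68) ✓
(Pilot=94, FlightNo=H86): rows 3, 6 → {Gate,Origin} = (O, 73), (O, 73) ✓
(Pilot=91, FlightNo=H10): rows 5, 8 → {Gate,Origin} = (P, 79), (P, 79) ✓
(Pilot=91, FlightNo=H76): row 7 → {Gate,Origin} = (L, 76) ✓
(Pilot=94, FlightNo=H76): row 9 → {Gate,Origin} = (M, 74) ✓
(Pilot=93, FlightNo=H76): row 10 → {Gate,Origin} = (R, 77) ✓
(Pilot=90, FlightNo=H10): row 11 → {Gate,Origin} = (L, 64) ✓
(Pilot=103, FlightNo=H86): row 12 → {Gate,Origin} = (X, 66) ✓
(Pilot=90, FlightNo=H76): row 13 → {Gate,Origin} = (J, 71) ✓
(Pilot=103, FlightNo=H32): row 14 → {Gate,Origin} = (I, 68) ✓
Two rows agree on {Pilot, FlightNo} but differ on {Gate, Origin}, so {Pilot, FlightNo} -> {Gate, Origin} does not hold.

No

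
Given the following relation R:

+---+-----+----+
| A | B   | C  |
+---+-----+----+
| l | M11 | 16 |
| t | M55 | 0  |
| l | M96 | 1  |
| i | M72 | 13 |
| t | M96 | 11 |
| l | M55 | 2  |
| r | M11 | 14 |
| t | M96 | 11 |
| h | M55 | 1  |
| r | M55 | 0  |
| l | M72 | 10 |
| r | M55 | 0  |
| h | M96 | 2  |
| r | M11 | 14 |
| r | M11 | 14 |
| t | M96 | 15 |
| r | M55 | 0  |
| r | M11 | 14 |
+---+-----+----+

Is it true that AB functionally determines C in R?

No

(A=l, B=M11): 1 row → C = 16 ✓
(A=t, B=M55): 1 row → C = 0 ✓
(A=l, B=M96): 1 row → C = 1 ✓
(A=i, B=M72): 1 row → C = 13 ✓
(A=t, B=M96): 3 rows → C takes values {11, 15} — violation
(A=l, B=M55): 1 row → C = 2 ✓
(A=r, B=M11): 4 rows → C = 14, 14, 14, 14 ✓
(A=h, B=M55): 1 row → C = 1 ✓
(A=r, B=M55): 3 rows → C = 0, 0, 0 ✓
(A=l, B=M72): 1 row → C = 10 ✓
(A=h, B=M96): 1 row → C = 2 ✓
Two rows agree on AB but differ on C, so AB → C does not hold.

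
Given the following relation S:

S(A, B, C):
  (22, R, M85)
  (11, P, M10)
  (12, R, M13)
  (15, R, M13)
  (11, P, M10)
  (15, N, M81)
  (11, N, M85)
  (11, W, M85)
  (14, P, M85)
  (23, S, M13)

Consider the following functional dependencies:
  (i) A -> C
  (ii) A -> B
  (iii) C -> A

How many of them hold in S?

0

(i) A -> C: A=11: 4 rows → C takes values {M10, M85} — violation; A=15: 2 rows → C takes values {M13, M81} — violation — fails.
(ii) A -> B: A=11: 4 rows → B takes values {P, N, W} — violation; A=15: 2 rows → B takes values {R, N} — violation — fails.
(iii) C -> A: C=M85: 4 rows → A takes values {22, 11, 14} — violation; C=M13: 3 rows → A takes values {12, 15, 23} — violation — fails.
None of the 3 dependencies hold.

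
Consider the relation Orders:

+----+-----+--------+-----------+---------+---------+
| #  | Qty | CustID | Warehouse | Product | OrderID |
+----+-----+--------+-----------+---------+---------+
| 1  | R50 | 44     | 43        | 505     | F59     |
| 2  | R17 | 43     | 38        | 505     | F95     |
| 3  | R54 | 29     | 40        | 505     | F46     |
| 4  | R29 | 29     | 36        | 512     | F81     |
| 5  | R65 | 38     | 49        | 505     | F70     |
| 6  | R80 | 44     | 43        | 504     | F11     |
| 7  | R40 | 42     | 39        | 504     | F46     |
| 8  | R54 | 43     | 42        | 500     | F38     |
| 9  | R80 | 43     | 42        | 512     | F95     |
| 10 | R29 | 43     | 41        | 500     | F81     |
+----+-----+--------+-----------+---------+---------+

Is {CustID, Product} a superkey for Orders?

Rows 8 and 10 have the same {CustID, Product} value (CustID=43, Product=500) but are distinct tuples, so {CustID, Product} does not determine every attribute — not a superkey.

No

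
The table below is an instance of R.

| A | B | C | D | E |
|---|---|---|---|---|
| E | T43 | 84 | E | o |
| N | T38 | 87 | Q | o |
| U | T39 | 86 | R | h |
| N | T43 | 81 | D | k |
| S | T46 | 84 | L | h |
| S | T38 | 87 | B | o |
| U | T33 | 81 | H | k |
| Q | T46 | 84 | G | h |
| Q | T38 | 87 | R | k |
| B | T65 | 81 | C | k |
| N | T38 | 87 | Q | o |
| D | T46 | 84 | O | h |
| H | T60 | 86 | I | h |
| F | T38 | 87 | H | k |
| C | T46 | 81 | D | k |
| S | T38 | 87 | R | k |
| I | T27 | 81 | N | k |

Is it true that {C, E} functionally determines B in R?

(C=84, E=o): 1 row → B = T43 ✓
(C=87, E=o): 3 rows → B = T38, T38, T38 ✓
(C=86, E=h): 2 rows → B takes values {T39, T60} — violation
(C=81, E=k): 5 rows → B takes values {T43, T33, T65, T46, T27} — violation
(C=84, E=h): 3 rows → B = T46, T46, T46 ✓
(C=87, E=k): 3 rows → B = T38, T38, T38 ✓
Two rows agree on {C, E} but differ on B, so {C, E} -> B does not hold.

No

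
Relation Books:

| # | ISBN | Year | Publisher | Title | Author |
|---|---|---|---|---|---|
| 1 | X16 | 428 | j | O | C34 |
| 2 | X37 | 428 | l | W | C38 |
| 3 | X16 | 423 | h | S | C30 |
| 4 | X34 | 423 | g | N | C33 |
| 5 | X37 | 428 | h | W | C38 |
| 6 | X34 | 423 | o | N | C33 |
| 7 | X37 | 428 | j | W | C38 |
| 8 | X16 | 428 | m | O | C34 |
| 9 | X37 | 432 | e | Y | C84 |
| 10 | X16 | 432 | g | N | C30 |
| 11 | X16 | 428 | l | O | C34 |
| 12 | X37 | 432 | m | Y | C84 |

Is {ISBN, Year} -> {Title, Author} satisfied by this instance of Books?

(ISBN=X16, Year=428): rows 1, 8, 11 → {Title,Author} = (O, C34), (O, C34), (O, C34) ✓
(ISBN=X37, Year=428): rows 2, 5, 7 → {Title,Author} = (W, C38), (W, C38), (W, C38) ✓
(ISBN=X16, Year=423): row 3 → {Title,Author} = (S, C30) ✓
(ISBN=X34, Year=423): rows 4, 6 → {Title,Author} = (N, C33), (N, C33) ✓
(ISBN=X37, Year=432): rows 9, 12 → {Title,Author} = (Y, C84), (Y, C84) ✓
(ISBN=X16, Year=432): row 10 → {Title,Author} = (N, C30) ✓
Every {ISBN, Year} value is associated with a single {Title, Author} value, so {ISBN, Year} -> {Title, Author} holds.

Yes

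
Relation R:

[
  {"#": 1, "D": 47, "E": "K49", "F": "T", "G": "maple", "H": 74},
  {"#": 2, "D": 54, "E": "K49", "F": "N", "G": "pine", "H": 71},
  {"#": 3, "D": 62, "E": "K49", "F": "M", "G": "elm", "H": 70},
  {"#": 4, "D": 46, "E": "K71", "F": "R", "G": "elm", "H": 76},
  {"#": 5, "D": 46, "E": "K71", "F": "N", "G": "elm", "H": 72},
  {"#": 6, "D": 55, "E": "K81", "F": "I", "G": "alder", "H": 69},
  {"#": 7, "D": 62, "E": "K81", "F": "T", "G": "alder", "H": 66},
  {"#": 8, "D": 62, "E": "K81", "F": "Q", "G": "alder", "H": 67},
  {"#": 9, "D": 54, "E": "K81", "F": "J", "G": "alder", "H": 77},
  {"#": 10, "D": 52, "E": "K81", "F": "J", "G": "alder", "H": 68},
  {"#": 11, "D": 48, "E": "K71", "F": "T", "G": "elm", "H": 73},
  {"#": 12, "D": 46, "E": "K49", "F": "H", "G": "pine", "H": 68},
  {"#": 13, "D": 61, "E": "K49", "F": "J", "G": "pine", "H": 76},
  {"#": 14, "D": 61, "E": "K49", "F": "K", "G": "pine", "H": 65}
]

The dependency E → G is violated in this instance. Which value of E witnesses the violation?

E=K49: rows 1, 2, 3, 12, 13, 14 → G takes values {maple, pine, elm} — violation
E=K71: rows 4, 5, 11 → G = elm, elm, elm ✓
E=K81: rows 6, 7, 8, 9, 10 → G = alder, alder, alder, alder, alder ✓
The only E value with inconsistent G is E=K49.

K49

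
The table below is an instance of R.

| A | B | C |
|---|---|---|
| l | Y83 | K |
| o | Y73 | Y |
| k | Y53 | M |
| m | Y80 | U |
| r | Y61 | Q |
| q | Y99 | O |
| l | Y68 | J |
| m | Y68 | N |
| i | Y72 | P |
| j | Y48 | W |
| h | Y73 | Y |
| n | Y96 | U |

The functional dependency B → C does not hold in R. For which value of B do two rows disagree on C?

B=Y83: 1 row → C = K ✓
B=Y73: 2 rows → C = Y, Y ✓
B=Y53: 1 row → C = M ✓
B=Y80: 1 row → C = U ✓
B=Y61: 1 row → C = Q ✓
B=Y99: 1 row → C = O ✓
B=Y68: 2 rows → C takes values {J, N} — violation
B=Y72: 1 row → C = P ✓
B=Y48: 1 row → C = W ✓
B=Y96: 1 row → C = U ✓
The only B value with inconsistent C is B=Y68.

Y68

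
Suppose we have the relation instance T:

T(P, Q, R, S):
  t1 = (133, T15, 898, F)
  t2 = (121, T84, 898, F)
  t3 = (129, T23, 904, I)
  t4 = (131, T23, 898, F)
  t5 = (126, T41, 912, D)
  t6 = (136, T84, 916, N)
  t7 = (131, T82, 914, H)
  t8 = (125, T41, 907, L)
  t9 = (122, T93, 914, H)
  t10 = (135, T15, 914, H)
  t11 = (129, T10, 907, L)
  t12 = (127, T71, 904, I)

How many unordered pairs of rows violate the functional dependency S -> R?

0

S=F: all 3 rows agree on R — 0 pairs.
S=I: all 2 rows agree on R — 0 pairs.
S=H: all 3 rows agree on R — 0 pairs.
S=L: all 2 rows agree on R — 0 pairs.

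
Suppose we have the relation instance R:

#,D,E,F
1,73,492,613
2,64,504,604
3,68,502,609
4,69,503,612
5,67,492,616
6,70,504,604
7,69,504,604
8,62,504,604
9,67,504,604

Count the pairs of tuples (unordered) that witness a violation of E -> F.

1

E=492: violating pairs (1,5) — 1 pair.
E=504: all 5 rows agree on F — 0 pairs.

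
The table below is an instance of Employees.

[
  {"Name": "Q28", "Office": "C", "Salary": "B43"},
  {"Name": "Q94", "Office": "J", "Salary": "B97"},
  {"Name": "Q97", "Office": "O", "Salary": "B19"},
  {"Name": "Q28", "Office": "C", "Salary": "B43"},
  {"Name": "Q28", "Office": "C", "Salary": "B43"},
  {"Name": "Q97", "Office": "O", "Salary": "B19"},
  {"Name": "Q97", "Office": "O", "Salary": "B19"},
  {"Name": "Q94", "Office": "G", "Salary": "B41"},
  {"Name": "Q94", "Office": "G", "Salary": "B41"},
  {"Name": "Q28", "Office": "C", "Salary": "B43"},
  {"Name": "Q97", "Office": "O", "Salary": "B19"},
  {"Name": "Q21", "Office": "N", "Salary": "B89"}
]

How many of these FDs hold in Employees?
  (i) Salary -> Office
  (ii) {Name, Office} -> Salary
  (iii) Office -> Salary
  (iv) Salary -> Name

4

(i) Salary -> Office: every LHS value maps to a single RHS value — holds.
(ii) {Name, Office} -> Salary: every LHS value maps to a single RHS value — holds.
(iii) Office -> Salary: every LHS value maps to a single RHS value — holds.
(iv) Salary -> Name: every LHS value maps to a single RHS value — holds.
4 of the 4 dependencies hold.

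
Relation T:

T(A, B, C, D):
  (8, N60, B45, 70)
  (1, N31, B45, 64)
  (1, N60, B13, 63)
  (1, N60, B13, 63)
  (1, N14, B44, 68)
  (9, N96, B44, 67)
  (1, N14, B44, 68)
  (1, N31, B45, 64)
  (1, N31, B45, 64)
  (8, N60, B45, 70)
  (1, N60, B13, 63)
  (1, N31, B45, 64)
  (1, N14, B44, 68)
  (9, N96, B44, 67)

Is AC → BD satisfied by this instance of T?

(A=8, C=B45): 2 rows → {B,D} = (N60, 70), (N60, 70) ✓
(A=1, C=B45): 4 rows → {B,D} = (N31, 64), (N31, 64), (N31, 64), (N31, 64) ✓
(A=1, C=B13): 3 rows → {B,D} = (N60, 63), (N60, 63), (N60, 63) ✓
(A=1, C=B44): 3 rows → {B,D} = (N14, 68), (N14, 68), (N14, 68) ✓
(A=9, C=B44): 2 rows → {B,D} = (N96, 67), (N96, 67) ✓
Every AC value is associated with a single BD value, so AC → BD holds.

Yes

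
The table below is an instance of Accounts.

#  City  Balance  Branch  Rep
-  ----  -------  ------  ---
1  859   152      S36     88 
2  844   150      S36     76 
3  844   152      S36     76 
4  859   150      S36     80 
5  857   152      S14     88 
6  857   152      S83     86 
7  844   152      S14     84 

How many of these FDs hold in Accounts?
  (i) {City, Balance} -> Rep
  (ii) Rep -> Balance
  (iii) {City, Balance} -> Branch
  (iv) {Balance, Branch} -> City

(i) {City, Balance} -> Rep: (City=844, Balance=152): rows 3, 7 → Rep takes values {76, 84} — violation; (City=857, Balance=152): rows 5, 6 → Rep takes values {88, 86} — violation — fails.
(ii) Rep -> Balance: Rep=76: rows 2, 3 → Balance takes values {150, 152} — violation — fails.
(iii) {City, Balance} -> Branch: (City=844, Balance=152): rows 3, 7 → Branch takes values {S36, S14} — violation; (City=857, Balance=152): rows 5, 6 → Branch takes values {S14, S83} — violation — fails.
(iv) {Balance, Branch} -> City: (Balance=152, Branch=S36): rows 1, 3 → City takes values {859, 844} — violation; (Balance=150, Branch=S36): rows 2, 4 → City takes values {844, 859} — violation; (Balance=152, Branch=S14): rows 5, 7 → City takes values {857, 844} — violation — fails.
None of the 4 dependencies hold.

0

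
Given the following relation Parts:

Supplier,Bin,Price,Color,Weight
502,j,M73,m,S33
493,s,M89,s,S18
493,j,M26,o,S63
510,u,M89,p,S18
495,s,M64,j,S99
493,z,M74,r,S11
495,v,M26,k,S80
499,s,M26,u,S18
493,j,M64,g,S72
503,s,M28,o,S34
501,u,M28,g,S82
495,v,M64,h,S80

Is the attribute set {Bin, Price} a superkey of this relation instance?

All 12 rows have distinct {Bin, Price} values, so {Bin, Price} → (all attributes) holds and {Bin, Price} is a superkey.

Yes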